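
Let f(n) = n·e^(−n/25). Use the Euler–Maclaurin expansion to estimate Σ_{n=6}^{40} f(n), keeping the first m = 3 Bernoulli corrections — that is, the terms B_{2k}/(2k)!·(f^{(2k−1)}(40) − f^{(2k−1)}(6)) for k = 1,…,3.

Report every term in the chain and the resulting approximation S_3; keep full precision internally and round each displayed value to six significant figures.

∫_6^40 x·e^(−x/25) dx evaluates to 281.555.
½[f(6) + f(40)] = ½[4.71977 + 8.07586] = 6.39781.
Running total after boundary: 287.953.
Correction k=1: B_{2}/2! · (f^{(1)}(40) − f^{(1)}(6)) = 1/12 · (-0.121138 − 0.597837) = -0.0599146.
After k=1: 287.893.
Correction k=2: B_{4}/4! · (f^{(3)}(40) − f^{(3)}(6)) = −1/720 · (0.000452248 − 0.00347375) = 4.19653e-06.
After k=2: 287.893.
Correction k=3: B_{6}/6! · (f^{(5)}(40) − f^{(5)}(6)) = 1/30240 · (1.75731e-06 − 9.58553e-06) = -2.58870e-10.

S_3 ≈ 287.893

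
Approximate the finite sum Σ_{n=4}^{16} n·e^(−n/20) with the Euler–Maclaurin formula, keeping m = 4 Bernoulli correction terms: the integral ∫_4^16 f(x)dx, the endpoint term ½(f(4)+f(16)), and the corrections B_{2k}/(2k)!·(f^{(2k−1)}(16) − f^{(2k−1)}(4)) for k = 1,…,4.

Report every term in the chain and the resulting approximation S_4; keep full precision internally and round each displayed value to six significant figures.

Integral: ∫_4^16 x·e^(−x/20) dx = 69.4739.
½[f(4) + f(16)] = ½[3.27492 + 7.18926] = 5.23209.
Running total after boundary: 74.7060.
k=1: B_{2}/(2)! × [f^{(1)}(16) − f^{(1)}(4)] = 1/12 × (0.0898658 − 0.654985) = -0.0470932.
After k=1: 74.6589.
k=2: B_{4}/(4)! × [f^{(3)}(16) − f^{(3)}(4)] = −1/720 × (0.00247131 − 0.00573112) = 4.52751e-06.
After k=2: 74.6589.
k=3: B_{6}/(6)! × [f^{(5)}(16) − f^{(5)}(4)] = 1/30240 × (1.17949e-05 − 2.45619e-05) = -4.22190e-10.
After k=3: 74.6589.
k=4: B_{8}/(8)! × [f^{(7)}(16) − f^{(7)}(4)] = −1/1209600 × (4.35287e-08 − 8.69901e-08) = 3.59304e-14.

S_4 ≈ 74.6589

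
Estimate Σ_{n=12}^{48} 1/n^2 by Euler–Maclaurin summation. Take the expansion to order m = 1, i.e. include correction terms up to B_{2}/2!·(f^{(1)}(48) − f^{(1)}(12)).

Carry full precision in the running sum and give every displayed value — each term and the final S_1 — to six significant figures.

∫_12^48 1/x^2 dx evaluates to 0.0625000.
Endpoint term: (f(12) + f(48))/2 = (0.00694444 + 0.000434028)/2 = 0.00368924.
Integral + boundary = 0.0661892.
k=1: B_{2}/(2)! × [f^{(1)}(48) − f^{(1)}(12)] = 1/12 × (-1.80845e-05 − (-0.00115741)) = 9.49436e-05.

S_1 ≈ 0.0662842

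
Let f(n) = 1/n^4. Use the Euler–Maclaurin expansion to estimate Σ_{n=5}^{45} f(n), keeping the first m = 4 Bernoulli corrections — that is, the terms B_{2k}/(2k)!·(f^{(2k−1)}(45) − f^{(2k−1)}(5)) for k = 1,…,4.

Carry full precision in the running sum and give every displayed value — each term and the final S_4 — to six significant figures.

The integral term ∫_5^45 1/x^4 dx = 0.00266301.
Boundary: ½(f(5) + f(45)) = ½(0.00160000 + 2.43865e-07) = 0.000800122.
So far: 0.00346313.
k=1: B_{2}/(2)! × [f^{(1)}(45) − f^{(1)}(5)] = 1/12 × (-2.16769e-08 − (-0.00128000)) = 0.000106665.
Running total after k=1: 0.00356980.
k=2: B_{4}/(4)! × [f^{(3)}(45) − f^{(3)}(5)] = −1/720 × (-3.21139e-10 − (-0.00153600)) = -2.13333e-06.
Running total after k=2: 0.00356766.
k=3: B_{6}/(6)! × [f^{(5)}(45) − f^{(5)}(5)] = 1/30240 × (-8.88089e-12 − (-0.00344064)) = 1.13778e-07.
Running total after k=3: 0.00356778.
k=4: B_{8}/(8)! × [f^{(7)}(45) − f^{(7)}(5)] = −1/1209600 × (-3.94706e-13 − (-0.0123863)) = -1.02400e-08.

S_4 ≈ 0.00356777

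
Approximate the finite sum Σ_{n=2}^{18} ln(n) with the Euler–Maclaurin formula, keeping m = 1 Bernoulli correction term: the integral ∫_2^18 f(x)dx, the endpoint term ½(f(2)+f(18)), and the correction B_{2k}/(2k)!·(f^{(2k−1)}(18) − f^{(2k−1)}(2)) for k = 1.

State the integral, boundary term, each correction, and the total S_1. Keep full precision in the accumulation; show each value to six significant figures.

Integral: ∫_2^18 ln(x) dx = 34.6404.
Boundary: ½(f(2) + f(18)) = ½(0.693147 + 2.89037) = 1.79176.
Running total after boundary: 36.4322.
k=1: B_{2}/(2)! × [f^{(1)}(18) − f^{(1)}(2)] = 1/12 × (0.0555556 − 0.500000) = -0.0370370.

S_1 ≈ 36.3951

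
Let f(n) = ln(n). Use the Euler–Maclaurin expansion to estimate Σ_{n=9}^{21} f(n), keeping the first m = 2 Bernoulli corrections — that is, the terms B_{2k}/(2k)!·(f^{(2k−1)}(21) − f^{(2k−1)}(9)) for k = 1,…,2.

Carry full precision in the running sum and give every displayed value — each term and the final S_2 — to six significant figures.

The integral term ∫_9^21 ln(x) dx = 32.1599.
Endpoint term: (f(9) + f(21))/2 = (2.19722 + 3.04452)/2 = 2.62087.
So far: 34.7808.
k=1: B_{2}/(2)! × [f^{(1)}(21) − f^{(1)}(9)] = 1/12 × (0.0476190 − 0.111111) = -0.00529101.
Running total after k=1: 34.7755.
k=2: B_{4}/(4)! × [f^{(3)}(21) − f^{(3)}(9)] = −1/720 × (0.000215959 − 0.00274348) = 3.51045e-06.

S_2 ≈ 34.7755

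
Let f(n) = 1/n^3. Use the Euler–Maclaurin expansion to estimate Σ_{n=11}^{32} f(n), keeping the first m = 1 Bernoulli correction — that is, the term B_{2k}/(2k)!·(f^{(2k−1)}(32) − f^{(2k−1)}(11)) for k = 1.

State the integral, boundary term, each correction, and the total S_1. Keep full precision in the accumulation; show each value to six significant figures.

Integral: ∫_11^32 1/x^3 dx = 0.00364395.
Endpoint term: (f(11) + f(32))/2 = (0.000751315 + 3.05176e-05)/2 = 0.000390916.
Integral + boundary = 0.00403487.
Correction k=1: B_{2}/2! · (f^{(1)}(32) − f^{(1)}(11)) = 1/12 · (-2.86102e-06 − (-0.000204904)) = 1.68369e-05.

S_1 ≈ 0.00405170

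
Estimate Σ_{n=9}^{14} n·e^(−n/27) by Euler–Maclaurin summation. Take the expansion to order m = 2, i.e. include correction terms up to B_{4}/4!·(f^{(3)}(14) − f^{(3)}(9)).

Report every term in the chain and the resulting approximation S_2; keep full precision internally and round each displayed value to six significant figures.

S_2 ≈ 44.7347

Integral: ∫_9^14 x·e^(−x/27) dx = 37.3585.
Endpoint term: (f(9) + f(14))/2 = (6.44878 + 8.33563)/2 = 7.39220.
Integral + boundary = 44.7507.
k=1: B_{2}/(2)! × [f^{(1)}(14) − f^{(1)}(9)] = 1/12 × (0.286675 − 0.477688) = -0.0159177.
After k=1: 44.7347.
k=2: B_{4}/(4)! × [f^{(3)}(14) − f^{(3)}(9)] = −1/720 × (0.00202672 − 0.00262106) = 8.25467e-07.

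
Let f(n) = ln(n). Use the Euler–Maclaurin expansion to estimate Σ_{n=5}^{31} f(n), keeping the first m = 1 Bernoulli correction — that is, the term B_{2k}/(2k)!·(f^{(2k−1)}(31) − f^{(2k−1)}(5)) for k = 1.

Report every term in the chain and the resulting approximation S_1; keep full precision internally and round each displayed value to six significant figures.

S_1 ≈ 74.9141

∫_5^31 ln(x) dx evaluates to 72.4064.
Boundary: ½(f(5) + f(31)) = ½(1.60944 + 3.43399) = 2.52171.
Integral + boundary = 74.9281.
Correction k=1: B_{2}/2! · (f^{(1)}(31) − f^{(1)}(5)) = 1/12 · (0.0322581 − 0.200000) = -0.0139785.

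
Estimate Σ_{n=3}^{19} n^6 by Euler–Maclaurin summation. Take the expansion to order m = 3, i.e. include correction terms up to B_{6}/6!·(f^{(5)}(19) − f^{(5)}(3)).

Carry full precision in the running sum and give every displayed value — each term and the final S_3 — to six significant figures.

S_3 ≈ 1.52456e+08

∫_3^19 x^6 dx evaluates to 1.27696e+08.
Boundary: ½(f(3) + f(19)) = ½(729.000 + 4.70459e+07) = 2.35233e+07.
Running total after boundary: 1.51219e+08.
k=1: B_{2}/(2)! × [f^{(1)}(19) − f^{(1)}(3)] = 1/12 × (1.48566e+07 − 1458.00) = 1.23793e+06.
Running total after k=1: 1.52457e+08.
k=2: B_{4}/(4)! × [f^{(3)}(19) − f^{(3)}(3)] = −1/720 × (823080 − 3240.00) = -1138.67.
Running total after k=2: 1.52456e+08.
k=3: B_{6}/(6)! × [f^{(5)}(19) − f^{(5)}(3)] = 1/30240 × (13680.0 − 2160.00) = 0.380952.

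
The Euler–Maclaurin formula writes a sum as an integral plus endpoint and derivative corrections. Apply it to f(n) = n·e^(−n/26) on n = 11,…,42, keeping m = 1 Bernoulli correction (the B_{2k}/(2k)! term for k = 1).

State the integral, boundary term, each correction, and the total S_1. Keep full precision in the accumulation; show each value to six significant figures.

S_1 ≈ 286.370

The integral term ∫_11^42 x·e^(−x/26) dx = 278.634.
Boundary: ½(f(11) + f(42)) = ½(7.20531 + 8.35020) = 7.77775.
So far: 286.411.
Correction k=1: B_{2}/2! · (f^{(1)}(42) − f^{(1)}(11)) = 1/12 · (-0.122347 − 0.377901) = -0.0416873.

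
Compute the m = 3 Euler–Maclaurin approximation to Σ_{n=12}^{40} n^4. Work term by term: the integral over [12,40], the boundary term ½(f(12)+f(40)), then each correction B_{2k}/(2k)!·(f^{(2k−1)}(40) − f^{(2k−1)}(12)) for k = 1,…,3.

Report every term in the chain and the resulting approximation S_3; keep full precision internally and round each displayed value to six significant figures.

S_3 ≈ 2.17414e+07

Integral: ∫_12^40 x^4 dx = 2.04302e+07.
Boundary: ½(f(12) + f(40)) = ½(20736.0 + 2.56000e+06) = 1.29037e+06.
Integral + boundary = 2.17206e+07.
Correction k=1: B_{2}/2! · (f^{(1)}(40) − f^{(1)}(12)) = 1/12 · (256000 − 6912.00) = 20757.3.
Partial sum through k=1: 2.17414e+07.
Correction k=2: B_{4}/4! · (f^{(3)}(40) − f^{(3)}(12)) = −1/720 · (960.000 − 288.000) = -0.933333.
Partial sum through k=2: 2.17414e+07.
Correction k=3: B_{6}/6! · (f^{(5)}(40) − f^{(5)}(12)) = 1/30240 · (0.00000 − 0.00000) = 0.00000.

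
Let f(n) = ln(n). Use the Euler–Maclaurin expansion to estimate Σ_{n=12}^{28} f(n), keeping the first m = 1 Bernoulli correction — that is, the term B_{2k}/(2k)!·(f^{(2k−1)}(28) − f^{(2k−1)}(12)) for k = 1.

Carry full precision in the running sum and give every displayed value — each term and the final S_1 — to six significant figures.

The integral term ∫_12^28 ln(x) dx = 47.4828.
½[f(12) + f(28)] = ½[2.48491 + 3.33220] = 2.90856.
Running total after boundary: 50.3914.
k=1: B_{2}/(2)! × [f^{(1)}(28) − f^{(1)}(12)] = 1/12 × (0.0357143 − 0.0833333) = -0.00396825.

S_1 ≈ 50.3874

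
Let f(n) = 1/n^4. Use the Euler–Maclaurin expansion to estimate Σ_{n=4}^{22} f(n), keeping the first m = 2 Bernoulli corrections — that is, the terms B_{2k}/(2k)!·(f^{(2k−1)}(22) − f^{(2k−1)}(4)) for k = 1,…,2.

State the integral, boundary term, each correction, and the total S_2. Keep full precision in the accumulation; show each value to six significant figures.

S_2 ≈ 0.00744757

∫_4^22 1/x^4 dx evaluates to 0.00517703.
½[f(4) + f(22)] = ½[0.00390625 + 4.26883e-06] = 0.00195526.
Integral + boundary = 0.00713229.
Correction k=1: B_{2}/2! · (f^{(1)}(22) − f^{(1)}(4)) = 1/12 · (-7.76152e-07 − (-0.00390625)) = 0.000325456.
Partial sum through k=1: 0.00745774.
Correction k=2: B_{4}/4! · (f^{(3)}(22) − f^{(3)}(4)) = −1/720 · (-4.81086e-08 − (-0.00732422)) = -1.01725e-05.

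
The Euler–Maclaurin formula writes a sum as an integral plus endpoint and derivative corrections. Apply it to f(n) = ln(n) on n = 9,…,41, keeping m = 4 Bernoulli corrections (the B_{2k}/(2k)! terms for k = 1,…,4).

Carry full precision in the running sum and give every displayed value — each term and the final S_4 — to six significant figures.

∫_9^41 ln(x) dx evaluates to 100.481.
Endpoint term: (f(9) + f(41))/2 = (2.19722 + 3.71357)/2 = 2.95540.
Running total after boundary: 103.437.
k=1: B_{2}/(2)! × [f^{(1)}(41) − f^{(1)}(9)] = 1/12 × (0.0243902 − 0.111111) = -0.00722674.
Partial sum through k=1: 103.430.
k=2: B_{4}/(4)! × [f^{(3)}(41) − f^{(3)}(9)] = −1/720 × (2.90187e-05 − 0.00274348) = 3.77009e-06.
Partial sum through k=2: 103.430.
k=3: B_{6}/(6)! × [f^{(5)}(41) − f^{(5)}(9)] = 1/30240 × (2.07153e-07 − 0.000406442) = -1.34337e-08.
Partial sum through k=3: 103.430.
k=4: B_{8}/(8)! × [f^{(7)}(41) − f^{(7)}(9)] = −1/1209600 × (3.69697e-09 − 0.000150534) = 1.24446e-10.

S_4 ≈ 103.430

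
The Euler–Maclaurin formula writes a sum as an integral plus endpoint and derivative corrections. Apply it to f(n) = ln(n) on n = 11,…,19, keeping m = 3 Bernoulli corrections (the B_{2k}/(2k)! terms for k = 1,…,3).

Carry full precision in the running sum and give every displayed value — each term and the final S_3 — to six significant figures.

S_3 ≈ 24.2355

∫_11^19 ln(x) dx evaluates to 21.5675.
½[f(11) + f(19)] = ½[2.39790 + 2.94444] = 2.67117.
So far: 24.2387.
Correction k=1: B_{2}/2! · (f^{(1)}(19) − f^{(1)}(11)) = 1/12 · (0.0526316 − 0.0909091) = -0.00318979.
Partial sum through k=1: 24.2355.
Correction k=2: B_{4}/4! · (f^{(3)}(19) − f^{(3)}(11)) = −1/720 · (0.000291588 − 0.00150263) = 1.68200e-06.
Partial sum through k=2: 24.2355.
Correction k=3: B_{6}/6! · (f^{(5)}(19) − f^{(5)}(11)) = 1/30240 · (9.69267e-06 − 0.000149021) = -4.60742e-09.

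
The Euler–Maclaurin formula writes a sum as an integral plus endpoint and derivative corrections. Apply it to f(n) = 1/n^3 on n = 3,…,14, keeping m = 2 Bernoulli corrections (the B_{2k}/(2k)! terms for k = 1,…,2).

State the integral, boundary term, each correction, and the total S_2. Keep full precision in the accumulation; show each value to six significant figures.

S_2 ≈ 0.0746709

The integral term ∫_3^14 1/x^3 dx = 0.0530045.
Boundary: ½(f(3) + f(14)) = ½(0.0370370 + 0.000364431) = 0.0187007.
Integral + boundary = 0.0717053.
Correction k=1: B_{2}/2! · (f^{(1)}(14) − f^{(1)}(3)) = 1/12 · (-7.80925e-05 − (-0.0370370)) = 0.00307991.
After k=1: 0.0747852.
Correction k=2: B_{4}/4! · (f^{(3)}(14) − f^{(3)}(3)) = −1/720 · (-7.96862e-06 − (-0.0823045)) = -0.000114301.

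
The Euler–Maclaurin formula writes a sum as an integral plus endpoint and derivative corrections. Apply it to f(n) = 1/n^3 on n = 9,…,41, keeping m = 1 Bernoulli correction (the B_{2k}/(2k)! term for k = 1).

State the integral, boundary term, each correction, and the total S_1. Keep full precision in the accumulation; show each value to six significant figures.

S_1 ≈ 0.00660654

∫_9^41 1/x^3 dx evaluates to 0.00587540.
½[f(9) + f(41)] = ½[0.00137174 + 1.45094e-05] = 0.000693126.
Running total after boundary: 0.00656852.
Correction k=1: B_{2}/2! · (f^{(1)}(41) − f^{(1)}(9)) = 1/12 · (-1.06166e-06 − (-0.000457247)) = 3.80155e-05.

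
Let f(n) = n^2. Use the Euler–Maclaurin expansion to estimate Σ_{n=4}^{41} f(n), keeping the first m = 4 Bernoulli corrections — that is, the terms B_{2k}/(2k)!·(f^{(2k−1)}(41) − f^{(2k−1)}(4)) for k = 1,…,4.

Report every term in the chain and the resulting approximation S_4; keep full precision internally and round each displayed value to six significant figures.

S_4 ≈ 23807.0

The integral term ∫_4^41 x^2 dx = 22952.3.
Boundary: ½(f(4) + f(41)) = ½(16.0000 + 1681.00) = 848.500.
Integral + boundary = 23800.8.
Order-1 term: 1/12 · (82.0000 − 8.00000) = 6.16667.
After k=1: 23807.0.
Order-2 term: −1/720 · (0.00000 − 0.00000) = 0.00000.
After k=2: 23807.0.
Order-3 term: 1/30240 · (0.00000 − 0.00000) = 0.00000.
After k=3: 23807.0.
Order-4 term: −1/1209600 · (0.00000 − 0.00000) = 0.00000.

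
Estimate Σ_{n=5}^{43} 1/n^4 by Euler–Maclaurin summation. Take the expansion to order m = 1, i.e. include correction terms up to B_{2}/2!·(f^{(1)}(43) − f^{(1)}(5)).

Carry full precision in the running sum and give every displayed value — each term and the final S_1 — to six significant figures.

The integral term ∫_5^43 1/x^4 dx = 0.00266247.
½[f(5) + f(43)] = ½[0.00160000 + 2.92500e-07] = 0.000800146.
Integral + boundary = 0.00346262.
Order-1 term: 1/12 · (-2.72093e-08 − (-0.00128000)) = 0.000106664.

S_1 ≈ 0.00356928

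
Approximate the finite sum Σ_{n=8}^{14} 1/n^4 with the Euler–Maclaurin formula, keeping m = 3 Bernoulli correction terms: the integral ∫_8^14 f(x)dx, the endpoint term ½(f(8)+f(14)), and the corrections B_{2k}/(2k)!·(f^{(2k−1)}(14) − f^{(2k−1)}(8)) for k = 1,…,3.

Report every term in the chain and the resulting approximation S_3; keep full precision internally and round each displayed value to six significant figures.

S_3 ≈ 0.000674127

The integral term ∫_8^14 1/x^4 dx = 0.000529565.
Endpoint term: (f(8) + f(14))/2 = (0.000244141 + 2.60308e-05)/2 = 0.000135086.
Integral + boundary = 0.000664650.
Correction k=1: B_{2}/2! · (f^{(1)}(14) − f^{(1)}(8)) = 1/12 · (-7.43738e-06 − (-0.000122070)) = 9.55274e-06.
Running total after k=1: 0.000674203.
Correction k=2: B_{4}/4! · (f^{(3)}(14) − f^{(3)}(8)) = −1/720 · (-1.13837e-06 − (-5.72205e-05)) = -7.78918e-08.
Running total after k=2: 0.000674125.
Correction k=3: B_{6}/6! · (f^{(5)}(14) − f^{(5)}(8)) = 1/30240 · (-3.25250e-07 − (-5.00679e-05)) = 1.64493e-09.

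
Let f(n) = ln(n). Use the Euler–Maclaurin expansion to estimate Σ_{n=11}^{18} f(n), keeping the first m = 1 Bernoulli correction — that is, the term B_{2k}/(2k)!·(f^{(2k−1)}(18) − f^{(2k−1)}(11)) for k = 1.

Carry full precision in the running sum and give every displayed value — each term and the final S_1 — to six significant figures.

S_1 ≈ 21.2910

∫_11^18 ln(x) dx evaluates to 18.6498.
Endpoint term: (f(11) + f(18))/2 = (2.39790 + 2.89037)/2 = 2.64413.
Running total after boundary: 21.2940.
Correction k=1: B_{2}/2! · (f^{(1)}(18) − f^{(1)}(11)) = 1/12 · (0.0555556 − 0.0909091) = -0.00294613.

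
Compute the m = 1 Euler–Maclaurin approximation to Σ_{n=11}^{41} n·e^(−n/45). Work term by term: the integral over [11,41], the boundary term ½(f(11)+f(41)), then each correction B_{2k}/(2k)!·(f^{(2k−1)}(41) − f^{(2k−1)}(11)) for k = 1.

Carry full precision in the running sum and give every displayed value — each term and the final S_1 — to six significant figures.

S_1 ≈ 429.976

∫_11^41 x·e^(−x/45) dx evaluates to 417.473.
Endpoint term: (f(11) + f(41))/2 = (8.61453 + 16.4852)/2 = 12.5499.
So far: 430.023.
k=1: B_{2}/(2)! × [f^{(1)}(41) − f^{(1)}(11)] = 1/12 × (0.0357402 − 0.591705) = -0.0463304.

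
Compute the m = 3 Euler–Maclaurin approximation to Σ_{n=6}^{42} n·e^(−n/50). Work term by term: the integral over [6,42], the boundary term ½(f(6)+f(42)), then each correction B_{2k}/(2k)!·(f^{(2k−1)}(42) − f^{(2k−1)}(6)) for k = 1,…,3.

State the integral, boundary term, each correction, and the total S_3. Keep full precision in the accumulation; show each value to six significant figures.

∫_6^42 x·e^(−x/50) dx evaluates to 497.509.
½[f(6) + f(42)] = ½[5.32152 + 18.1318] = 11.7267.
Running total after boundary: 509.235.
Correction k=1: B_{2}/2! · (f^{(1)}(42) − f^{(1)}(6)) = 1/12 · (0.0690737 − 0.780490) = -0.0592847.
Partial sum through k=1: 509.176.
Correction k=2: B_{4}/4! · (f^{(3)}(42) − f^{(3)}(6)) = −1/720 · (0.000372998 − 0.00102173) = 9.01020e-07.
Partial sum through k=2: 509.176.
Correction k=3: B_{6}/6! · (f^{(5)}(42) − f^{(5)}(6)) = 1/30240 · (2.87347e-07 − 6.92507e-07) = -1.33982e-11.

S_3 ≈ 509.176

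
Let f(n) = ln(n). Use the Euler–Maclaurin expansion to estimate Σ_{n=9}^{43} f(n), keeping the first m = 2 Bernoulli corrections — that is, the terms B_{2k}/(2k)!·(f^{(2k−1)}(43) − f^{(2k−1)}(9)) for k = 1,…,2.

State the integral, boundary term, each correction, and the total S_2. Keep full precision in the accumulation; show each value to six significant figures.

S_2 ≈ 110.928

∫_9^43 ln(x) dx evaluates to 107.957.
Endpoint term: (f(9) + f(43))/2 = (2.19722 + 3.76120)/2 = 2.97921.
Running total after boundary: 110.936.
Order-1 term: 1/12 · (0.0232558 − 0.111111) = -0.00732127.
After k=1: 110.928.
Order-2 term: −1/720 · (2.51550e-05 − 0.00274348) = 3.77546e-06.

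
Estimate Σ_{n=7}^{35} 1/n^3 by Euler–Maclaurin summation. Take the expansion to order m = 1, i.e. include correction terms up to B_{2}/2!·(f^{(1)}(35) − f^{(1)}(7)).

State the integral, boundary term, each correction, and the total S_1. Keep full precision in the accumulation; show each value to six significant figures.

∫_7^35 1/x^3 dx evaluates to 0.00979592.
Endpoint term: (f(7) + f(35))/2 = (0.00291545 + 2.33236e-05)/2 = 0.00146939.
So far: 0.0112653.
Correction k=1: B_{2}/2! · (f^{(1)}(35) − f^{(1)}(7)) = 1/12 · (-1.99917e-06 − (-0.00124948)) = 0.000103957.

S_1 ≈ 0.0113693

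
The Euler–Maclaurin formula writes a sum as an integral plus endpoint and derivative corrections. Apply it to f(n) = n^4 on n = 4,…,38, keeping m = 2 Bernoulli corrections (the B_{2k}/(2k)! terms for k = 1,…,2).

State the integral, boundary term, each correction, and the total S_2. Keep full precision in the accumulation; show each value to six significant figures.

S_2 ≈ 1.69078e+07

∫_4^38 x^4 dx evaluates to 1.58468e+07.
½[f(4) + f(38)] = ½[256.000 + 2.08514e+06] = 1.04270e+06.
Running total after boundary: 1.68895e+07.
k=1: B_{2}/(2)! × [f^{(1)}(38) − f^{(1)}(4)] = 1/12 × (219488 − 256.000) = 18269.3.
Running total after k=1: 1.69078e+07.
k=2: B_{4}/(4)! × [f^{(3)}(38) − f^{(3)}(4)] = −1/720 × (912.000 − 96.0000) = -1.13333.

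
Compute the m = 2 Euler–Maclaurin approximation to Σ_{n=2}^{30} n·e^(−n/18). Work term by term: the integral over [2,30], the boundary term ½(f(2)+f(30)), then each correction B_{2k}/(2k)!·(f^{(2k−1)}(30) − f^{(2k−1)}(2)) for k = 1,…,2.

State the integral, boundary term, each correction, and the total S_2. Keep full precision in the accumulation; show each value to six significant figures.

Integral: ∫_2^30 x·e^(−x/18) dx = 158.954.
Endpoint term: (f(2) + f(30))/2 = (1.78968 + 5.66627)/2 = 3.72797.
So far: 162.682.
Order-1 term: 1/12 · (-0.125917 − 0.795413) = -0.0767775.
Partial sum through k=1: 162.605.
Order-2 term: −1/720 · (0.000777266 − 0.00797868) = 1.00020e-05.

S_2 ≈ 162.605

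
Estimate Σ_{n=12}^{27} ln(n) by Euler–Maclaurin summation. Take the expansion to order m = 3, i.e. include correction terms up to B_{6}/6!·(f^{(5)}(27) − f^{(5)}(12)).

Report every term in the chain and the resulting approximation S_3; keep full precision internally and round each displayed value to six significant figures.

The integral term ∫_12^27 ln(x) dx = 44.1687.
½[f(12) + f(27)] = ½[2.48491 + 3.29584] = 2.89037.
So far: 47.0591.
Order-1 term: 1/12 · (0.0370370 − 0.0833333) = -0.00385802.
Running total after k=1: 47.0552.
Order-2 term: −1/720 · (0.000101611 − 0.00115741) = 1.46638e-06.
Running total after k=2: 47.0552.
Order-3 term: 1/30240 · (1.67260e-06 − 9.64506e-05) = -3.13419e-09.

S_3 ≈ 47.0552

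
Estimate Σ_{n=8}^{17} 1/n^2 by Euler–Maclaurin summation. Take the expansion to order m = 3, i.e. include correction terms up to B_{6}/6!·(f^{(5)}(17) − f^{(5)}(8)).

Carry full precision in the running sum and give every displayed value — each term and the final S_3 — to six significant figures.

∫_8^17 1/x^2 dx evaluates to 0.0661765.
Boundary: ½(f(8) + f(17)) = ½(0.0156250 + 0.00346021) = 0.00954260.
Running total after boundary: 0.0757191.
k=1: B_{2}/(2)! × [f^{(1)}(17) − f^{(1)}(8)] = 1/12 × (-0.000407083 − (-0.00390625)) = 0.000291597.
Partial sum through k=1: 0.0760107.
k=2: B_{4}/(4)! × [f^{(3)}(17) − f^{(3)}(8)] = −1/720 × (-1.69031e-05 − (-0.000732422)) = -9.93776e-07.
Partial sum through k=2: 0.0760097.
k=3: B_{6}/(6)! × [f^{(5)}(17) − f^{(5)}(8)] = 1/30240 × (-1.75465e-06 − (-0.000343323)) = 1.12952e-08.

S_3 ≈ 0.0760097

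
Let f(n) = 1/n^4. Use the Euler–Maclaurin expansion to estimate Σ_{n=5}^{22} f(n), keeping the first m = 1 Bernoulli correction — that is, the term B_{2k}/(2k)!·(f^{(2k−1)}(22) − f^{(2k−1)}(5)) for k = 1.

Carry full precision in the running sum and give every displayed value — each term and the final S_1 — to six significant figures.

S_1 ≈ 0.00354410

The integral term ∫_5^22 1/x^4 dx = 0.00263536.
Endpoint term: (f(5) + f(22))/2 = (0.00160000 + 4.26883e-06)/2 = 0.000802134.
So far: 0.00343750.
k=1: B_{2}/(2)! × [f^{(1)}(22) − f^{(1)}(5)] = 1/12 × (-7.76152e-07 − (-0.00128000)) = 0.000106602.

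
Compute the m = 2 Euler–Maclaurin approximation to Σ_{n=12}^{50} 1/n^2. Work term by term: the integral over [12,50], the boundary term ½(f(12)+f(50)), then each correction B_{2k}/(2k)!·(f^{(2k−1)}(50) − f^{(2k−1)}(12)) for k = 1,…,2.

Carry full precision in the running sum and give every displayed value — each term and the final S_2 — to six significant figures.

S_2 ≈ 0.0671005

∫_12^50 1/x^2 dx evaluates to 0.0633333.
Boundary: ½(f(12) + f(50)) = ½(0.00694444 + 0.000400000) = 0.00367222.
So far: 0.0670056.
Order-1 term: 1/12 · (-1.60000e-05 − (-0.00115741)) = 9.51173e-05.
Running total after k=1: 0.0671007.
Order-2 term: −1/720 · (-7.68000e-08 − (-9.64506e-05)) = -1.33853e-07.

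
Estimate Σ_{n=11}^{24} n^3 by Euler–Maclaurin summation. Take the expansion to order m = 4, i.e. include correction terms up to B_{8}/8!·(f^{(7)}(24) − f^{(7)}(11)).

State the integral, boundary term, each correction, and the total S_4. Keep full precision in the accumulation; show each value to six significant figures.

Integral: ∫_11^24 x^3 dx = 79283.8.
Boundary: ½(f(11) + f(24)) = ½(1331.00 + 13824.0) = 7577.50.
So far: 86861.2.
Correction k=1: B_{2}/2! · (f^{(1)}(24) − f^{(1)}(11)) = 1/12 · (1728.00 − 363.000) = 113.750.
Running total after k=1: 86975.0.
Correction k=2: B_{4}/4! · (f^{(3)}(24) − f^{(3)}(11)) = −1/720 · (6.00000 − 6.00000) = 0.00000.
Running total after k=2: 86975.0.
Correction k=3: B_{6}/6! · (f^{(5)}(24) − f^{(5)}(11)) = 1/30240 · (0.00000 − 0.00000) = 0.00000.
Running total after k=3: 86975.0.
Correction k=4: B_{8}/8! · (f^{(7)}(24) − f^{(7)}(11)) = −1/1209600 · (0.00000 − 0.00000) = 0.00000.

S_4 ≈ 86975.0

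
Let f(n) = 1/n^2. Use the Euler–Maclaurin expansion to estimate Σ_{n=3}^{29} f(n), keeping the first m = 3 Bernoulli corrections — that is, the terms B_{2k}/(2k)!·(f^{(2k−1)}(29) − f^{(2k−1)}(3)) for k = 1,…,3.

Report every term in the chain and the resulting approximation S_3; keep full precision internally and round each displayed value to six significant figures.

S_3 ≈ 0.361040

Integral: ∫_3^29 1/x^2 dx = 0.298851.
½[f(3) + f(29)] = ½[0.111111 + 0.00118906] = 0.0561501.
Integral + boundary = 0.355001.
Correction k=1: B_{2}/2! · (f^{(1)}(29) − f^{(1)}(3)) = 1/12 · (-8.20042e-05 − (-0.0740741)) = 0.00616601.
After k=1: 0.361167.
Correction k=2: B_{4}/4! · (f^{(3)}(29) − f^{(3)}(3)) = −1/720 · (-1.17010e-06 − (-0.0987654)) = -0.000137173.
After k=2: 0.361029.
Correction k=3: B_{6}/6! · (f^{(5)}(29) − f^{(5)}(3)) = 1/30240 · (-4.17394e-08 − (-0.329218)) = 1.08868e-05.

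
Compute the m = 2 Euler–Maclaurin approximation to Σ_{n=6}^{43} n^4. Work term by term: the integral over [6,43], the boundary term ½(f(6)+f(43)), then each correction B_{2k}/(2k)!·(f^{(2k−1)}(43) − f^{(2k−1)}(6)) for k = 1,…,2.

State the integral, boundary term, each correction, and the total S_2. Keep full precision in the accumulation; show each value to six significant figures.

S_2 ≈ 3.11366e+07

∫_6^43 x^4 dx evaluates to 2.94001e+07.
Endpoint term: (f(6) + f(43))/2 = (1296.00 + 3.41880e+06)/2 = 1.71005e+06.
Running total after boundary: 3.11102e+07.
Order-1 term: 1/12 · (318028 − 864.000) = 26430.3.
After k=1: 3.11366e+07.
Order-2 term: −1/720 · (1032.00 − 144.000) = -1.23333.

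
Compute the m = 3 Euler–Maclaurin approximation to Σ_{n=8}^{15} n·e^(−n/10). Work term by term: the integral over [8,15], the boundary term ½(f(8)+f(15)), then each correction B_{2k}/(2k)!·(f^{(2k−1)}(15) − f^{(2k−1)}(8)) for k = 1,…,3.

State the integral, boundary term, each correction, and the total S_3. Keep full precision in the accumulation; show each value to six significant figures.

S_3 ≈ 28.5507

Integral: ∫_8^15 x·e^(−x/10) dx = 25.0967.
Boundary: ½(f(8) + f(15)) = ½(3.59463 + 3.34695) = 3.47079.
Running total after boundary: 28.5675.
k=1: B_{2}/(2)! × [f^{(1)}(15) − f^{(1)}(8)] = 1/12 × (-0.111565 − 0.0898658) = -0.0167859.
Running total after k=1: 28.5507.
k=2: B_{4}/(4)! × [f^{(3)}(15) − f^{(3)}(8)] = −1/720 × (0.00334695 − 0.00988524) = 9.08095e-06.
Running total after k=2: 28.5507.
k=3: B_{6}/(6)! × [f^{(5)}(15) − f^{(5)}(8)] = 1/30240 × (7.80956e-05 − 0.000188718) = -3.65816e-09.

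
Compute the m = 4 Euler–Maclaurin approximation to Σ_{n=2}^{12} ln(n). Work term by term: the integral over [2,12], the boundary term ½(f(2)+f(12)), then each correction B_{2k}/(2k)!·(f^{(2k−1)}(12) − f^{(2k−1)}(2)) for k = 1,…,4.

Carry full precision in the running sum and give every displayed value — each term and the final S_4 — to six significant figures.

S_4 ≈ 19.9872

∫_2^12 ln(x) dx evaluates to 18.4326.
Boundary: ½(f(2) + f(12)) = ½(0.693147 + 2.48491) = 1.58903.
So far: 20.0216.
Correction k=1: B_{2}/2! · (f^{(1)}(12) − f^{(1)}(2)) = 1/12 · (0.0833333 − 0.500000) = -0.0347222.
Partial sum through k=1: 19.9869.
Correction k=2: B_{4}/4! · (f^{(3)}(12) − f^{(3)}(2)) = −1/720 · (0.00115741 − 0.250000) = 0.000345615.
Partial sum through k=2: 19.9872.
Correction k=3: B_{6}/6! · (f^{(5)}(12) − f^{(5)}(2)) = 1/30240 · (9.64506e-05 − 0.750000) = -2.47984e-05.
Partial sum through k=3: 19.9872.
Correction k=4: B_{8}/8! · (f^{(7)}(12) − f^{(7)}(2)) = −1/1209600 · (2.00939e-05 − 5.62500) = 4.65028e-06.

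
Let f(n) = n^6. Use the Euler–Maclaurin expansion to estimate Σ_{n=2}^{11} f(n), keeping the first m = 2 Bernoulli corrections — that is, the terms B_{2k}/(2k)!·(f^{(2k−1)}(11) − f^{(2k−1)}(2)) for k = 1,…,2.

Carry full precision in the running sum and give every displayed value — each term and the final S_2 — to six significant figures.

S_2 ≈ 3.74996e+06

Integral: ∫_2^11 x^6 dx = 2.78386e+06.
Boundary: ½(f(2) + f(11)) = ½(64.0000 + 1.77156e+06) = 885812.
Integral + boundary = 3.66968e+06.
Correction k=1: B_{2}/2! · (f^{(1)}(11) − f^{(1)}(2)) = 1/12 · (966306 − 192.000) = 80509.5.
After k=1: 3.75019e+06.
Correction k=2: B_{4}/4! · (f^{(3)}(11) − f^{(3)}(2)) = −1/720 · (159720 − 960.000) = -220.500.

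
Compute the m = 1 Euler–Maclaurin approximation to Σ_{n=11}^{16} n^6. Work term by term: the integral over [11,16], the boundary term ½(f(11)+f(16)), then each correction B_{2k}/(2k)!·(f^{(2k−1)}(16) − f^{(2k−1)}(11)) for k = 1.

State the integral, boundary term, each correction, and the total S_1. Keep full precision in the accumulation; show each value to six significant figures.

The integral term ∫_11^16 x^6 dx = 3.55640e+07.
½[f(11) + f(16)] = ½[1.77156e+06 + 1.67772e+07] = 9.27439e+06.
Running total after boundary: 4.48384e+07.
Order-1 term: 1/12 · (6.29146e+06 − 966306) = 443762.

S_1 ≈ 4.52822e+07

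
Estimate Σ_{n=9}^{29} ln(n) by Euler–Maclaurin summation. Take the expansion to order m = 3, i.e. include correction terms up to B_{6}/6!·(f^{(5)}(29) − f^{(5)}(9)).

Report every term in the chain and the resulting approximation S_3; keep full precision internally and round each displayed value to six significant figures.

Integral: ∫_9^29 ln(x) dx = 57.8766.
Endpoint term: (f(9) + f(29))/2 = (2.19722 + 3.36730)/2 = 2.78226.
Running total after boundary: 60.6588.
k=1: B_{2}/(2)! × [f^{(1)}(29) − f^{(1)}(9)] = 1/12 × (0.0344828 − 0.111111) = -0.00638570.
After k=1: 60.6524.
k=2: B_{4}/(4)! × [f^{(3)}(29) − f^{(3)}(9)] = −1/720 × (8.20042e-05 − 0.00274348) = 3.69650e-06.
After k=2: 60.6524.
k=3: B_{6}/(6)! × [f^{(5)}(29) − f^{(5)}(9)] = 1/30240 × (1.17010e-06 − 0.000406442) = -1.34019e-08.

S_3 ≈ 60.6524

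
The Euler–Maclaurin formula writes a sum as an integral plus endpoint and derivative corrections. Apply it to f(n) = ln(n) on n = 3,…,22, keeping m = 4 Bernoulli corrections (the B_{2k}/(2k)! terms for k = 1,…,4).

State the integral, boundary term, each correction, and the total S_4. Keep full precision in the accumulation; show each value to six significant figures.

Integral: ∫_3^22 ln(x) dx = 45.7071.
Endpoint term: (f(3) + f(22))/2 = (1.09861 + 3.09104)/2 = 2.09483.
So far: 47.8019.
k=1: B_{2}/(2)! × [f^{(1)}(22) − f^{(1)}(3)] = 1/12 × (0.0454545 − 0.333333) = -0.0239899.
Partial sum through k=1: 47.7779.
k=2: B_{4}/(4)! × [f^{(3)}(22) − f^{(3)}(3)] = −1/720 × (0.000187829 − 0.0740741) = 0.000102620.
Partial sum through k=2: 47.7780.
k=3: B_{6}/(6)! × [f^{(5)}(22) − f^{(5)}(3)] = 1/30240 × (4.65691e-06 − 0.0987654) = -3.26590e-06.
Partial sum through k=3: 47.7780.
k=4: B_{8}/(8)! × [f^{(7)}(22) − f^{(7)}(3)] = −1/1209600 × (2.88651e-07 − 0.329218) = 2.72171e-07.

S_4 ≈ 47.7780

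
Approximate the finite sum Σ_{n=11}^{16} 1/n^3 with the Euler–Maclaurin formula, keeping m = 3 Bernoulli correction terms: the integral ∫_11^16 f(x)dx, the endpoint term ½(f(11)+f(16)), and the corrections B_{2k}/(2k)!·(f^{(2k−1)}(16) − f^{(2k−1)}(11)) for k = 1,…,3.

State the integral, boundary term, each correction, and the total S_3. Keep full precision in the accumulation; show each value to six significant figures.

Integral: ∫_11^16 1/x^3 dx = 0.00217911.
½[f(11) + f(16)] = ½[0.000751315 + 0.000244141] = 0.000497728.
Integral + boundary = 0.00267683.
k=1: B_{2}/(2)! × [f^{(1)}(16) − f^{(1)}(11)] = 1/12 × (-4.57764e-05 − (-0.000204904)) = 1.32606e-05.
Running total after k=1: 0.00269009.
k=2: B_{4}/(4)! × [f^{(3)}(16) − f^{(3)}(11)] = −1/720 × (-3.57628e-06 − (-3.38684e-05)) = -4.20724e-08.
Running total after k=2: 0.00269005.
k=3: B_{6}/(6)! × [f^{(5)}(16) − f^{(5)}(11)] = 1/30240 × (-5.86733e-07 − (-1.17560e-05)) = 3.69354e-10.

S_3 ≈ 0.00269005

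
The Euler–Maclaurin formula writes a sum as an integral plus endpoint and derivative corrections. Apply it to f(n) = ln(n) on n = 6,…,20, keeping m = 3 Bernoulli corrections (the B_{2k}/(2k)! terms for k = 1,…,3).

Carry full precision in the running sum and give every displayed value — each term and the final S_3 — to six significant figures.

S_3 ≈ 37.5481

The integral term ∫_6^20 ln(x) dx = 35.1641.
½[f(6) + f(20)] = ½[1.79176 + 2.99573] = 2.39375.
Running total after boundary: 37.5578.
Order-1 term: 1/12 · (0.0500000 − 0.166667) = -0.00972222.
After k=1: 37.5481.
Order-2 term: −1/720 · (0.000250000 − 0.00925926) = 1.25129e-05.
After k=2: 37.5481.
Order-3 term: 1/30240 · (7.50000e-06 − 0.00308642) = -1.01816e-07.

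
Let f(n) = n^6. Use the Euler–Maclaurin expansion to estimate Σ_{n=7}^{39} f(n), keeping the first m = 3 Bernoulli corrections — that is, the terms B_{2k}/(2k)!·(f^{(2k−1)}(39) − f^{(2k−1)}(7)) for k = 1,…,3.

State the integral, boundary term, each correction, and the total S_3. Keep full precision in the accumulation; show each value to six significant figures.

S_3 ≈ 2.14088e+10

The integral term ∫_7^39 x^6 dx = 1.96043e+10.
Boundary: ½(f(7) + f(39)) = ½(117649 + 3.51874e+09) = 1.75943e+09.
Integral + boundary = 2.13637e+10.
k=1: B_{2}/(2)! × [f^{(1)}(39) − f^{(1)}(7)] = 1/12 × (5.41345e+08 − 100842) = 4.51037e+07.
After k=1: 2.14088e+10.
k=2: B_{4}/(4)! × [f^{(3)}(39) − f^{(3)}(7)] = −1/720 × (7.11828e+06 − 41160.0) = -9829.33.
After k=2: 2.14088e+10.
k=3: B_{6}/(6)! × [f^{(5)}(39) − f^{(5)}(7)] = 1/30240 × (28080.0 − 5040.00) = 0.761905.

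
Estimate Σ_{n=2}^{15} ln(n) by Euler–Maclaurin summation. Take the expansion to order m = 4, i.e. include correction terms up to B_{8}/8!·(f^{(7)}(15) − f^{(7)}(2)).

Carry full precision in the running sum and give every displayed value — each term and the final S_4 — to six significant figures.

S_4 ≈ 27.8993

∫_2^15 ln(x) dx evaluates to 26.2345.
½[f(2) + f(15)] = ½[0.693147 + 2.70805] = 1.70060.
So far: 27.9351.
Correction k=1: B_{2}/2! · (f^{(1)}(15) − f^{(1)}(2)) = 1/12 · (0.0666667 − 0.500000) = -0.0361111.
Partial sum through k=1: 27.8989.
Correction k=2: B_{4}/4! · (f^{(3)}(15) − f^{(3)}(2)) = −1/720 · (0.000592593 − 0.250000) = 0.000346399.
Partial sum through k=2: 27.8993.
Correction k=3: B_{6}/6! · (f^{(5)}(15) − f^{(5)}(2)) = 1/30240 · (3.16049e-05 − 0.750000) = -2.48005e-05.
Partial sum through k=3: 27.8993.
Correction k=4: B_{8}/8! · (f^{(7)}(15) − f^{(7)}(2)) = −1/1209600 · (4.21399e-06 − 5.62500) = 4.65029e-06.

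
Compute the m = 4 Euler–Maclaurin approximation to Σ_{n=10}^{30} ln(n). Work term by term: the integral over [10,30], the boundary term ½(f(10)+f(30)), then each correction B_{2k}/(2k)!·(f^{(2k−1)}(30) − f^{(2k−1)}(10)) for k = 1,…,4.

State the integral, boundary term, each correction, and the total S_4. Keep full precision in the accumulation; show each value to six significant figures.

∫_10^30 ln(x) dx evaluates to 59.0101.
½[f(10) + f(30)] = ½[2.30259 + 3.40120] = 2.85189.
Running total after boundary: 61.8620.
k=1: B_{2}/(2)! × [f^{(1)}(30) − f^{(1)}(10)] = 1/12 × (0.0333333 − 0.100000) = -0.00555556.
Partial sum through k=1: 61.8564.
k=2: B_{4}/(4)! × [f^{(3)}(30) − f^{(3)}(10)] = −1/720 × (7.40741e-05 − 0.00200000) = 2.67490e-06.
Partial sum through k=2: 61.8564.
k=3: B_{6}/(6)! × [f^{(5)}(30) − f^{(5)}(10)] = 1/30240 × (9.87654e-07 − 0.000240000) = -7.90385e-09.
Partial sum through k=3: 61.8564.
k=4: B_{8}/(8)! × [f^{(7)}(30) − f^{(7)}(10)] = −1/1209600 × (3.29218e-08 − 7.20000e-05) = 5.94966e-11.

S_4 ≈ 61.8564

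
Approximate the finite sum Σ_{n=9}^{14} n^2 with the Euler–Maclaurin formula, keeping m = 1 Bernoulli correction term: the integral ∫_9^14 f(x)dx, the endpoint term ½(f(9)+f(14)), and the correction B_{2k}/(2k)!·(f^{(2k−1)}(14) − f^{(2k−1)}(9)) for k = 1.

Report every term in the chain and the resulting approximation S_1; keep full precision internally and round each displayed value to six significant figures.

S_1 ≈ 811.000

The integral term ∫_9^14 x^2 dx = 671.667.
Boundary: ½(f(9) + f(14)) = ½(81.0000 + 196.000) = 138.500.
Running total after boundary: 810.167.
Correction k=1: B_{2}/2! · (f^{(1)}(14) − f^{(1)}(9)) = 1/12 · (28.0000 − 18.0000) = 0.833333.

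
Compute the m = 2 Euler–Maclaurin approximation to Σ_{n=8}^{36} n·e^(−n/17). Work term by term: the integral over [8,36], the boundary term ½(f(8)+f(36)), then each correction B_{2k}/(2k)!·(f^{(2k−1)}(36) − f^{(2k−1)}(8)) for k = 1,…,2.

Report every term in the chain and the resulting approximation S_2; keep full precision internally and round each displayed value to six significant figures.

Integral: ∫_8^36 x·e^(−x/17) dx = 157.066.
½[f(8) + f(36)] = ½[4.99708 + 4.33132] = 4.66420.
Running total after boundary: 161.731.
Order-1 term: 1/12 · (-0.134469 − 0.330689) = -0.0387632.
Running total after k=1: 161.692.
Order-2 term: −1/720 · (0.000367335 − 0.00546698) = 7.08285e-06.

S_2 ≈ 161.692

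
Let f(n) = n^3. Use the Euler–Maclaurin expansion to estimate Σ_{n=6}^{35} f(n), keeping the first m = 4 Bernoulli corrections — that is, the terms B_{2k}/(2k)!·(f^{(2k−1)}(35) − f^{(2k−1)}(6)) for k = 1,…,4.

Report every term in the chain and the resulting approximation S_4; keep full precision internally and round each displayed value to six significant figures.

S_4 ≈ 396675

The integral term ∫_6^35 x^3 dx = 374832.
½[f(6) + f(35)] = ½[216.000 + 42875.0] = 21545.5.
Integral + boundary = 396378.
Order-1 term: 1/12 · (3675.00 − 108.000) = 297.250.
Running total after k=1: 396675.
Order-2 term: −1/720 · (6.00000 − 6.00000) = 0.00000.
Running total after k=2: 396675.
Order-3 term: 1/30240 · (0.00000 − 0.00000) = 0.00000.
Running total after k=3: 396675.
Order-4 term: −1/1209600 · (0.00000 − 0.00000) = 0.00000.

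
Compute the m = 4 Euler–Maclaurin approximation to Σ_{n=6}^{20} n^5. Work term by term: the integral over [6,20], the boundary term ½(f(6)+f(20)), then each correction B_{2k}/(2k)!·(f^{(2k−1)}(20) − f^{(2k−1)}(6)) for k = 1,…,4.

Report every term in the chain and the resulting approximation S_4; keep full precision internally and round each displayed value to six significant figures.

S_4 ≈ 1.23289e+07

The integral term ∫_6^20 x^5 dx = 1.06589e+07.
Endpoint term: (f(6) + f(20))/2 = (7776.00 + 3.20000e+06)/2 = 1.60389e+06.
Running total after boundary: 1.22628e+07.
Order-1 term: 1/12 · (800000 − 6480.00) = 66126.7.
Partial sum through k=1: 1.23289e+07.
Order-2 term: −1/720 · (24000.0 − 2160.00) = -30.3333.
Partial sum through k=2: 1.23289e+07.
Order-3 term: 1/30240 · (120.000 − 120.000) = 0.00000.
Partial sum through k=3: 1.23289e+07.
Order-4 term: −1/1209600 · (0.00000 − 0.00000) = 0.00000.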